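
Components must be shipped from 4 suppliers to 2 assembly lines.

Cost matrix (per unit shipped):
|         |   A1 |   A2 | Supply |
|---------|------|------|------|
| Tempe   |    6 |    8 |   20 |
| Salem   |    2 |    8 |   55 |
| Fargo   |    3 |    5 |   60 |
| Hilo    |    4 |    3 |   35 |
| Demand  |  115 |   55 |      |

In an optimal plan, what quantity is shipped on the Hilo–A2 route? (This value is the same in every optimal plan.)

The minimum-cost plan:
  Tempe–A1: 20 × 6 = 120
  Salem–A1: 55 × 2 = 110
  Fargo–A1: 40 × 3 = 120
  Fargo–A2: 20 × 5 = 100
  Hilo–A2: 35 × 3 = 105
Total cost = 555.
So Hilo→A2 carries 35 batches.

35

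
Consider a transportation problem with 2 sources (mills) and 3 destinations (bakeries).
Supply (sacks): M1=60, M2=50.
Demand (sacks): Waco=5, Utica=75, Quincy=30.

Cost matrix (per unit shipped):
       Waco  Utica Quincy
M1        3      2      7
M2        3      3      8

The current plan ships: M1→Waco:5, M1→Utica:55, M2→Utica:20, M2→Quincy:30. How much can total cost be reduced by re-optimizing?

Current plan cost = 5·3 + 55·2 + 20·3 + 30·8 = 425.
Optimal plan:
  M1->Utica: 30 × 2 = 60
  M1->Quincy: 30 × 7 = 210
  M2->Waco: 5 × 3 = 15
  M2->Utica: 45 × 3 = 135
Optimal cost = 420.
Saving = 425 − 420 = 5.

5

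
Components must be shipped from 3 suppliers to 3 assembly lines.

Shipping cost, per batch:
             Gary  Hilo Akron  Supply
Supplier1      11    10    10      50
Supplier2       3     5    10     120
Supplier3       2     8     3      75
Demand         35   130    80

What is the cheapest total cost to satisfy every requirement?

1255

An optimal shipping plan:
  Supplier1 to Hilo: 45 × 10 = 450
  Supplier1 to Akron: 5 × 10 = 50
  Supplier2 to Gary: 35 × 3 = 105
  Supplier2 to Hilo: 85 × 5 = 425
  Supplier3 to Akron: 75 × 3 = 225
Total = 450 + 50 + 105 + 425 + 225 = 1255.
(Supply check: Supplier1 ships 50; Supplier2 ships 120; Supplier3 ships 75.)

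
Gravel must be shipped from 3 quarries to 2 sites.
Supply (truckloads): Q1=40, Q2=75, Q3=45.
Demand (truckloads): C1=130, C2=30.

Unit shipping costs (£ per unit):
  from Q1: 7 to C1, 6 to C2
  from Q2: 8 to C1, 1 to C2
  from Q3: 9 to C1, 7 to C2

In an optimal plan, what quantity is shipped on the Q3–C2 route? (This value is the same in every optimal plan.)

The minimum-cost plan:
  Q1→C1: 40 × £7 = £280
  Q2→C1: 45 × £8 = £360
  Q2→C2: 30 × £1 = £30
  Q3→C1: 45 × £9 = £405
Total cost = £1075.
The route Q3→C2 is not used.

0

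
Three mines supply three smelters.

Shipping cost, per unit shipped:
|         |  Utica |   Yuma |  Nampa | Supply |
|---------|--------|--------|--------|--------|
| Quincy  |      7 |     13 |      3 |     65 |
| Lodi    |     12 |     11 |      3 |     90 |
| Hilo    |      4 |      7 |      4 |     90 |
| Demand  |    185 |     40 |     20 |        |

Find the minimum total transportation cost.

1675

A cheapest plan:
  Quincy->Utica: 65 tons
  Lodi->Utica: 30 tons
  Lodi->Yuma: 40 tons
  Lodi->Nampa: 20 tons
  Hilo->Utica: 90 tons
Total cost = 1675.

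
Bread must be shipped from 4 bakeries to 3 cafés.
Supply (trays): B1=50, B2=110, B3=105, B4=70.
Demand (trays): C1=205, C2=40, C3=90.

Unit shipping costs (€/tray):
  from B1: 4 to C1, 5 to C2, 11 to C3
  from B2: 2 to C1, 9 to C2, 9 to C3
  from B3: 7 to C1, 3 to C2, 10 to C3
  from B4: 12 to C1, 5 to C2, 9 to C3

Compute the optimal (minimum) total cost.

1685

Optimal allocation:
  B1 to C1: 50 × €4 = €200
  B2 to C1: 110 × €2 = €220
  B3 to C1: 45 × €7 = €315
  B3 to C2: 40 × €3 = €120
  B3 to C3: 20 × €10 = €200
  B4 to C3: 70 × €9 = €630
Total = 200 + 220 + 315 + 120 + 200 + 630 = €1685.
(Supply check: B1 ships 50; B2 ships 110; B3 ships 105; B4 ships 70.)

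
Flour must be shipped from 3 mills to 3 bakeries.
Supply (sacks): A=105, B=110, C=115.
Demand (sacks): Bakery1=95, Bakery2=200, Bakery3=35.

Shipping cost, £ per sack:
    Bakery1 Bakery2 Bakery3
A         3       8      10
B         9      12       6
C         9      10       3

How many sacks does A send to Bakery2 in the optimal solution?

Optimal shipments:
  A->Bakery1: 95 sacks
  A->Bakery2: 10 sacks
  B->Bakery2: 110 sacks
  C->Bakery2: 80 sacks
  C->Bakery3: 35 sacks
Total cost = £2590.
So A→Bakery2 carries 10 sacks.

10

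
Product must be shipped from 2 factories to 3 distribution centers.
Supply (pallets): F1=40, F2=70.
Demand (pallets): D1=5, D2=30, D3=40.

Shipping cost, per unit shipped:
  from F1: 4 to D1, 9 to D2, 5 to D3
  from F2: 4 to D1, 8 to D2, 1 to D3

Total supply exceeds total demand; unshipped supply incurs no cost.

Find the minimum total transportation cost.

One minimum-cost allocation:
  F1→D1: 5 pallets
  F2→D2: 30 pallets
  F2→D3: 40 pallets
Total cost = 300.

300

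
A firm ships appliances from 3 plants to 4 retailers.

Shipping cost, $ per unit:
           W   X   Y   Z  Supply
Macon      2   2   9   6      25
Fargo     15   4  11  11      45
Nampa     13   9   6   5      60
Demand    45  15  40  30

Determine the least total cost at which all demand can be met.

An optimal shipping plan:
  Macon->W: 25 × $2 = $50
  Fargo->W: 20 × $15 = $300
  Fargo->X: 15 × $4 = $60
  Fargo->Y: 10 × $11 = $110
  Nampa->Y: 30 × $6 = $180
  Nampa->Z: 30 × $5 = $150
Total = 50 + 300 + 60 + 110 + 180 + 150 = $850.

850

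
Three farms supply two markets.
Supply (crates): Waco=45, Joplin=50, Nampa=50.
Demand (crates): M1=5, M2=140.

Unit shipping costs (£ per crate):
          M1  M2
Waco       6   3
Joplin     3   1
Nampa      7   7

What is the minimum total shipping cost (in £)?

535

Optimal allocation:
  Waco–M2: 45 × £3 = £135
  Joplin–M2: 50 × £1 = £50
  Nampa–M1: 5 × £7 = £35
  Nampa–M2: 45 × £7 = £315
Total = 135 + 50 + 35 + 315 = £535.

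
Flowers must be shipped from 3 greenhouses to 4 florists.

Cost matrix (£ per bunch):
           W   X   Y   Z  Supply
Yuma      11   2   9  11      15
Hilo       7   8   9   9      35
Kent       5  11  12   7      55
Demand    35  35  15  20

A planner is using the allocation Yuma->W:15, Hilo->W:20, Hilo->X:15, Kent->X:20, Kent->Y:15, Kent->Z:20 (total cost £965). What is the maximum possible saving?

Current plan cost = 15·11 + 20·7 + 15·8 + 20·11 + 15·12 + 20·7 = £965.
Optimal plan:
  Yuma->X: 15 × £2 = £30
  Hilo->X: 20 × £8 = £160
  Hilo->Y: 15 × £9 = £135
  Kent->W: 35 × £5 = £175
  Kent->Z: 20 × £7 = £140
Optimal cost = £640.
Saving = 965 − 640 = £325.

325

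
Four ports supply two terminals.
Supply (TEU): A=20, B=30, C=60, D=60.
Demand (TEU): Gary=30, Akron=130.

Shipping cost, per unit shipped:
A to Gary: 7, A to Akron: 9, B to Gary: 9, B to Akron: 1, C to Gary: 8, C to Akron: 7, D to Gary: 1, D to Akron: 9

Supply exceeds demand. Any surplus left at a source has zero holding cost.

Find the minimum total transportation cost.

840

A cheapest plan:
  A->Akron: 20 × 9 = 180
  B->Akron: 30 × 1 = 30
  C->Akron: 60 × 7 = 420
  D->Gary: 30 × 1 = 30
  D->Akron: 20 × 9 = 180
Total = 180 + 30 + 420 + 30 + 180 = 840.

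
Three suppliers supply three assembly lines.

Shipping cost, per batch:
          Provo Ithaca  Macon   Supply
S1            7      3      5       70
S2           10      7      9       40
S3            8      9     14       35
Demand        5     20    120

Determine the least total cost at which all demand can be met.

An optimal shipping plan:
  S1→Macon: 70 × 5 = 350
  S2→Macon: 40 × 9 = 360
  S3→Provo: 5 × 8 = 40
  S3→Ithaca: 20 × 9 = 180
  S3→Macon: 10 × 14 = 140
Total = 350 + 360 + 40 + 180 + 140 = 1070.

1070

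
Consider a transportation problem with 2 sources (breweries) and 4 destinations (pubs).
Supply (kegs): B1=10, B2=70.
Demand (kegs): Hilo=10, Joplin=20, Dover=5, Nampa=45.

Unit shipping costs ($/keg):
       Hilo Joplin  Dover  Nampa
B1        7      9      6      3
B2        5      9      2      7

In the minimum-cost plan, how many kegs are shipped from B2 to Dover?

Optimal shipments:
  B1 to Nampa: 10 × $3 = $30
  B2 to Hilo: 10 × $5 = $50
  B2 to Joplin: 20 × $9 = $180
  B2 to Dover: 5 × $2 = $10
  B2 to Nampa: 35 × $7 = $245
Total cost = $515.
So B2→Dover carries 5 kegs.

5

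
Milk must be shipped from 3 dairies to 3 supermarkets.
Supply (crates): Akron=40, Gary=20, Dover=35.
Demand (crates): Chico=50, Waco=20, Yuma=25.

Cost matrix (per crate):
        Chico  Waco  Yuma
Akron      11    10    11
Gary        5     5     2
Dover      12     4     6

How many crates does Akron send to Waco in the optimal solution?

The minimum-cost plan:
  Akron->Chico: 40 × 11 = 440
  Gary->Chico: 10 × 5 = 50
  Gary->Yuma: 10 × 2 = 20
  Dover->Waco: 20 × 4 = 80
  Dover->Yuma: 15 × 6 = 90
Total cost = 680.
The route Akron→Waco is not used.

0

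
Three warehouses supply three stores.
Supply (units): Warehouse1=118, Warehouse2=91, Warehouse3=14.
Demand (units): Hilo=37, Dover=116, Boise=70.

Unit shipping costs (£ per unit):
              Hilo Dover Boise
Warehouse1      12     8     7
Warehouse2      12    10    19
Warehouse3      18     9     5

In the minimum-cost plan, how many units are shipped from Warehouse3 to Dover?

0

Solving gives:
  Warehouse1->Dover: 62 units
  Warehouse1->Boise: 56 units
  Warehouse2->Hilo: 37 units
  Warehouse2->Dover: 54 units
  Warehouse3->Boise: 14 units
Total cost = £1942.
The route Warehouse3→Dover is not used.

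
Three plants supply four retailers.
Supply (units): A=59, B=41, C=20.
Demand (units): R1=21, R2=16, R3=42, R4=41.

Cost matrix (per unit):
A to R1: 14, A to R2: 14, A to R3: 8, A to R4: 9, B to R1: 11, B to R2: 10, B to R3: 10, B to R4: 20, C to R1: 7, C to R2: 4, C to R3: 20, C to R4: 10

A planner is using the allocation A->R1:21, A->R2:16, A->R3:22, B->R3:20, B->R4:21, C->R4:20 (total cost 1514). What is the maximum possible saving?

Current plan cost = 21·14 + 16·14 + 22·8 + 20·10 + 21·20 + 20·10 = 1514.
Optimal plan:
  A to R3: 18 units
  A to R4: 41 units
  B to R1: 17 units
  B to R3: 24 units
  C to R1: 4 units
  C to R2: 16 units
Optimal cost = 1032.
Saving = 1514 − 1032 = 482.

482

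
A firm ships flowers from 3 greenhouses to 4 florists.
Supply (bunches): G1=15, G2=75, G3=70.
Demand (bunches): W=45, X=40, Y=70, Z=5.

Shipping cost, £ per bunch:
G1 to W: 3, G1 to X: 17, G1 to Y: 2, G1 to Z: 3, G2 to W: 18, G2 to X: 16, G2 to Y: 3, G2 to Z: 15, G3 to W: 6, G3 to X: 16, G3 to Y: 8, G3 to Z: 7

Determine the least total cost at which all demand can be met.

An optimal shipping plan:
  G1->W: 10 × £3 = £30
  G1->Z: 5 × £3 = £15
  G2->X: 5 × £16 = £80
  G2->Y: 70 × £3 = £210
  G3->W: 35 × £6 = £210
  G3->X: 35 × £16 = £560
Total = 30 + 15 + 80 + 210 + 210 + 560 = £1105.

1105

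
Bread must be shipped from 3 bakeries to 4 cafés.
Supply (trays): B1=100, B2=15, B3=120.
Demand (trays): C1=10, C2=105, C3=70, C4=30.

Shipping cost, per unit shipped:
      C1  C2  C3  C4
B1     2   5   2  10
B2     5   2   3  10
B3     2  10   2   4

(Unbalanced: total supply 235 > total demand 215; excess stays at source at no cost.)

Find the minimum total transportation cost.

760

One minimum-cost allocation:
  B1 to C2: 90 × 5 = 450
  B1 to C3: 10 × 2 = 20
  B2 to C2: 15 × 2 = 30
  B3 to C1: 10 × 2 = 20
  B3 to C3: 60 × 2 = 120
  B3 to C4: 30 × 4 = 120
Total = 450 + 20 + 30 + 20 + 120 + 120 = 760.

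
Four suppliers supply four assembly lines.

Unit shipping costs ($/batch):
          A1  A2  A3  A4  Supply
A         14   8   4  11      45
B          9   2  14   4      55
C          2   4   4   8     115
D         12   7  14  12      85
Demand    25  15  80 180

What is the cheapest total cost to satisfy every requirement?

One minimum-cost allocation:
  A->A3: 45 × $4 = $180
  B->A4: 55 × $4 = $220
  C->A1: 25 × $2 = $50
  C->A3: 35 × $4 = $140
  C->A4: 55 × $8 = $440
  D->A2: 15 × $7 = $105
  D->A4: 70 × $12 = $840
Total = 180 + 220 + 50 + 140 + 440 + 105 + 840 = $1975.

1975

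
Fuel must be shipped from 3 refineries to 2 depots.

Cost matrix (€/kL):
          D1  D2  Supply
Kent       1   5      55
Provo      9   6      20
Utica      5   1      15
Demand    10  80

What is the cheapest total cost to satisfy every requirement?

370

Optimal allocation:
  Kent–D1: 10 × €1 = €10
  Kent–D2: 45 × €5 = €225
  Provo–D2: 20 × €6 = €120
  Utica–D2: 15 × €1 = €15
Total = 10 + 225 + 120 + 15 = €370.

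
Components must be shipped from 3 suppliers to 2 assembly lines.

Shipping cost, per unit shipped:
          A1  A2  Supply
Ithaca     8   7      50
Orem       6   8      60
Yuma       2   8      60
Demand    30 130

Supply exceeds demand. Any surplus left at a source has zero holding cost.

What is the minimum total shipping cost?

1050

Optimal allocation:
  Ithaca→A2: 50 × 7 = 350
  Orem→A2: 50 × 8 = 400
  Yuma→A1: 30 × 2 = 60
  Yuma→A2: 30 × 8 = 240
Total = 350 + 400 + 60 + 240 = 1050.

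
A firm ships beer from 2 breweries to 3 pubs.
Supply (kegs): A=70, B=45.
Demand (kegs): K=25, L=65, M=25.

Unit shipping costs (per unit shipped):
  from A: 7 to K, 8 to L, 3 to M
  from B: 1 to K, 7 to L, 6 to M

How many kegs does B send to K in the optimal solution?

The minimum-cost plan:
  A–L: 45 kegs
  A–M: 25 kegs
  B–K: 25 kegs
  B–L: 20 kegs
Total cost = 600.
So B→K carries 25 kegs.

25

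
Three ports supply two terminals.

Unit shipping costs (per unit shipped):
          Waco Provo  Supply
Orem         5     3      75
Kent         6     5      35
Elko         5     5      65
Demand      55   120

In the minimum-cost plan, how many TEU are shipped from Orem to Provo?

75

Optimal shipments:
  Orem→Provo: 75 × 3 = 225
  Kent→Provo: 35 × 5 = 175
  Elko→Waco: 55 × 5 = 275
  Elko→Provo: 10 × 5 = 50
Total cost = 725.
So Orem→Provo carries 75 TEU.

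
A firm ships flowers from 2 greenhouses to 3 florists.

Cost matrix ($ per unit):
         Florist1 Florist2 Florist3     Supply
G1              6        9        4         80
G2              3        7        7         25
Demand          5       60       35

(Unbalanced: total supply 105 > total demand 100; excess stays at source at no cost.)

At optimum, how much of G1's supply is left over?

5

An optimal plan:
  G1 to Florist2: 40 × $9 = $360
  G1 to Florist3: 35 × $4 = $140
  G2 to Florist1: 5 × $3 = $15
  G2 to Florist2: 20 × $7 = $140
Total cost = $655.
G1 ships 75 of its 80, leaving 5.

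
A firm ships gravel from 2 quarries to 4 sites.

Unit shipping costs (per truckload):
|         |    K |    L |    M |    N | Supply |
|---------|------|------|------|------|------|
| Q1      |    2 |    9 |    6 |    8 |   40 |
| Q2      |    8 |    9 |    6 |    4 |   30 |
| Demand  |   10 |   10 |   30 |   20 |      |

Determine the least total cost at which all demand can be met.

370

One minimum-cost allocation:
  Q1–K: 10 × 2 = 20
  Q1–L: 10 × 9 = 90
  Q1–M: 20 × 6 = 120
  Q2–M: 10 × 6 = 60
  Q2–N: 20 × 4 = 80
Total = 20 + 90 + 120 + 60 + 80 = 370.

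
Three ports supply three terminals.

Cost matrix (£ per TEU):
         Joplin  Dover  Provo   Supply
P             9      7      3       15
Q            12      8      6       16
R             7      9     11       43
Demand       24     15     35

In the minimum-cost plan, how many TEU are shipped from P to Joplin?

The minimum-cost plan:
  P->Provo: 15 × £3 = £45
  Q->Provo: 16 × £6 = £96
  R->Joplin: 24 × £7 = £168
  R->Dover: 15 × £9 = £135
  R->Provo: 4 × £11 = £44
Total cost = £488.
The route P→Joplin is not used.

0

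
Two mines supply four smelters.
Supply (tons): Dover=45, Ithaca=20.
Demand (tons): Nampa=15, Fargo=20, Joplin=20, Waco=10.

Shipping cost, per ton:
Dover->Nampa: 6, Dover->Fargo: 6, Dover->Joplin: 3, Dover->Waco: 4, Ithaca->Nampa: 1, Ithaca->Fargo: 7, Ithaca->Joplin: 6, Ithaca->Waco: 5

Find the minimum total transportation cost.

A cheapest plan:
  Dover→Fargo: 20 tons
  Dover→Joplin: 20 tons
  Dover→Waco: 5 tons
  Ithaca→Nampa: 15 tons
  Ithaca→Waco: 5 tons
Total cost = 240.
(Supply check: Dover ships 45; Ithaca ships 20.)

240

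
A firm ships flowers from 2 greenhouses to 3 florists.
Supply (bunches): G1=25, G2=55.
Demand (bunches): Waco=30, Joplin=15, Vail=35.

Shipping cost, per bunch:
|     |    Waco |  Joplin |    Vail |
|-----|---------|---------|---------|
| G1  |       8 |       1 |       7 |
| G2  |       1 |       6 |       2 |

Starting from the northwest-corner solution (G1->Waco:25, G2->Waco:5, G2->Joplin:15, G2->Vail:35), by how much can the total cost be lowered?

Current plan cost = 25·8 + 5·1 + 15·6 + 35·2 = 365.
Optimal plan:
  G1->Joplin: 15 bunches
  G1->Vail: 10 bunches
  G2->Waco: 30 bunches
  G2->Vail: 25 bunches
Optimal cost = 165.
Saving = 365 − 165 = 200.

200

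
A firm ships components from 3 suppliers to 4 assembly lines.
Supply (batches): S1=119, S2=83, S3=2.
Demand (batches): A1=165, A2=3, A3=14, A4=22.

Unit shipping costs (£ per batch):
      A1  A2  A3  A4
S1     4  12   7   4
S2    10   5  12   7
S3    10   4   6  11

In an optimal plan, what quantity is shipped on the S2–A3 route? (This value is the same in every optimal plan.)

12

Solving gives:
  S1–A1: 119 batches
  S2–A1: 46 batches
  S2–A2: 3 batches
  S2–A3: 12 batches
  S2–A4: 22 batches
  S3–A3: 2 batches
Total cost = £1261.
So S2→A3 carries 12 batches.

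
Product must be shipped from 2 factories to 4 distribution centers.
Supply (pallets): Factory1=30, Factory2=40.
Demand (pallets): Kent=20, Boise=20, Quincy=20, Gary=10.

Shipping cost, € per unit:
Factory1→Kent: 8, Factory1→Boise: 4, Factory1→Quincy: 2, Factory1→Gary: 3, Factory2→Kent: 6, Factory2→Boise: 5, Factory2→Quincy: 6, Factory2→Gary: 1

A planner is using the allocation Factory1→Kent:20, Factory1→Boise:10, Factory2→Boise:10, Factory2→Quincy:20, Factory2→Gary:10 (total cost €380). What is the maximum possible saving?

Current plan cost = 20·8 + 10·4 + 10·5 + 20·6 + 10·1 = €380.
Optimal plan:
  Factory1->Boise: 10 × €4 = €40
  Factory1->Quincy: 20 × €2 = €40
  Factory2->Kent: 20 × €6 = €120
  Factory2->Boise: 10 × €5 = €50
  Factory2->Gary: 10 × €1 = €10
Optimal cost = €260.
Saving = 380 − 260 = €120.

120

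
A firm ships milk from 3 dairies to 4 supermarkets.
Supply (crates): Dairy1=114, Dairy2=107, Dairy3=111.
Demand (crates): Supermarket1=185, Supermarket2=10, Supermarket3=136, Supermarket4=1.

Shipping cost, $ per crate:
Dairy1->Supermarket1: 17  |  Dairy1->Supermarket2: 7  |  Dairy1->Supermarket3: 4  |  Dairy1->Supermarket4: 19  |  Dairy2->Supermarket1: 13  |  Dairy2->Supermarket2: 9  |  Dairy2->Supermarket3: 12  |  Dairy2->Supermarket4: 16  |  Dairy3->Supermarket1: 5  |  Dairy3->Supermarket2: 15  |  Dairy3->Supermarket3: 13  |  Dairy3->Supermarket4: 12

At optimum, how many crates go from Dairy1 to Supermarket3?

114

The minimum-cost plan:
  Dairy1–Supermarket3: 114 × $4 = $456
  Dairy2–Supermarket1: 74 × $13 = $962
  Dairy2–Supermarket2: 10 × $9 = $90
  Dairy2–Supermarket3: 22 × $12 = $264
  Dairy2–Supermarket4: 1 × $16 = $16
  Dairy3–Supermarket1: 111 × $5 = $555
Total cost = $2343.
So Dairy1→Supermarket3 carries 114 crates.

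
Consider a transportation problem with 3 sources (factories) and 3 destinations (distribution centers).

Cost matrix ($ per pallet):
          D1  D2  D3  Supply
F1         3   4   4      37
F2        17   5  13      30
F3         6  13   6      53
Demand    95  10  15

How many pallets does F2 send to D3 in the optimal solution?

Optimal shipments:
  F1->D1: 37 × $3 = $111
  F2->D1: 5 × $17 = $85
  F2->D2: 10 × $5 = $50
  F2->D3: 15 × $13 = $195
  F3->D1: 53 × $6 = $318
Total cost = $759.
So F2→D3 carries 15 pallets.

15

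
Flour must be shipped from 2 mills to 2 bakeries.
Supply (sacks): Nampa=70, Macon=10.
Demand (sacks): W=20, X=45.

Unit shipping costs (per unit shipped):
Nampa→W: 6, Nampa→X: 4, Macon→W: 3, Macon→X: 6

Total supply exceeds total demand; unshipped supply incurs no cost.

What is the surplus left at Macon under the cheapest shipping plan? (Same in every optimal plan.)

An optimal plan:
  Nampa->W: 10 × 6 = 60
  Nampa->X: 45 × 4 = 180
  Macon->W: 10 × 3 = 30
Total cost = 270.
Macon ships 10 of its 10, leaving 0.

0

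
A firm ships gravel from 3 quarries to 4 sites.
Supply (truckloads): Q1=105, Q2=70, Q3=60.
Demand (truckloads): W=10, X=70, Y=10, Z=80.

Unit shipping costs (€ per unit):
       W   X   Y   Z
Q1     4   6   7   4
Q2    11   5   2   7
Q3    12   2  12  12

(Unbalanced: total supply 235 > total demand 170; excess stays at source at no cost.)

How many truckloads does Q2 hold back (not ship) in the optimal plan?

50

Minimum-cost shipments:
  Q1→W: 10 × €4 = €40
  Q1→Z: 80 × €4 = €320
  Q2→X: 10 × €5 = €50
  Q2→Y: 10 × €2 = €20
  Q3→X: 60 × €2 = €120
Total cost = €550.
Q2 ships 20 of its 70, leaving 50.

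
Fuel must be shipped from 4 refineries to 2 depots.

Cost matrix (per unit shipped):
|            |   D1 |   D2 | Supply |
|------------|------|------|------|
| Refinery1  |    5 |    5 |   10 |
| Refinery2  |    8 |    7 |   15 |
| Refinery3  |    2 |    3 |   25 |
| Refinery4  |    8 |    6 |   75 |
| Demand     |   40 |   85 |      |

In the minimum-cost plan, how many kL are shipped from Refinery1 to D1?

10

Optimal shipments:
  Refinery1–D1: 10 kL
  Refinery2–D1: 5 kL
  Refinery2–D2: 10 kL
  Refinery3–D1: 25 kL
  Refinery4–D2: 75 kL
Total cost = 660.
So Refinery1→D1 carries 10 kL.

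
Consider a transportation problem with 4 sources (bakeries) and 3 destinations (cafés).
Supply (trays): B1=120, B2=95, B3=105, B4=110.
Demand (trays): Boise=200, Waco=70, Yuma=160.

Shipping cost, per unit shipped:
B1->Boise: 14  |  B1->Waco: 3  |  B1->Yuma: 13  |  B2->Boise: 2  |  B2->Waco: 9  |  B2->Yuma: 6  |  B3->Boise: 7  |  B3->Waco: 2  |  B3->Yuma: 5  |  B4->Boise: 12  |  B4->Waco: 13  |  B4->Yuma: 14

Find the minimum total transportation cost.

Optimal allocation:
  B1 to Waco: 70 × 3 = 210
  B1 to Yuma: 50 × 13 = 650
  B2 to Boise: 95 × 2 = 190
  B3 to Yuma: 105 × 5 = 525
  B4 to Boise: 105 × 12 = 1260
  B4 to Yuma: 5 × 14 = 70
Total = 210 + 650 + 190 + 525 + 1260 + 70 = 2905.

2905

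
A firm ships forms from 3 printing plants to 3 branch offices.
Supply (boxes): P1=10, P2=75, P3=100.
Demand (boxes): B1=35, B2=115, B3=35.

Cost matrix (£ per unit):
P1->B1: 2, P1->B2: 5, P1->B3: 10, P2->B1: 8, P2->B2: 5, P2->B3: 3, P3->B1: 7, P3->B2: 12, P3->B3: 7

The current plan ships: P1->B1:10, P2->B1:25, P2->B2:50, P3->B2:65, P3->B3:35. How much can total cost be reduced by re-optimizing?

220

Current plan cost = 10·2 + 25·8 + 50·5 + 65·12 + 35·7 = £1495.
Optimal plan:
  P1->B2: 10 × £5 = £50
  P2->B2: 75 × £5 = £375
  P3->B1: 35 × £7 = £245
  P3->B2: 30 × £12 = £360
  P3->B3: 35 × £7 = £245
Optimal cost = £1275.
Saving = 1495 − 1275 = £220.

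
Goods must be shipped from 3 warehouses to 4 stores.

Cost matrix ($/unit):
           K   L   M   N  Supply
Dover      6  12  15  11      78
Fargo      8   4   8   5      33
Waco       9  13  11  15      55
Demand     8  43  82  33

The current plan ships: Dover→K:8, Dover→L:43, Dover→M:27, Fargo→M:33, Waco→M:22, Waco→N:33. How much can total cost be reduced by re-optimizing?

297

Current plan cost = 8·6 + 43·12 + 27·15 + 33·8 + 22·11 + 33·15 = $1970.
Optimal plan:
  Dover–K: 8 × $6 = $48
  Dover–L: 10 × $12 = $120
  Dover–M: 27 × $15 = $405
  Dover–N: 33 × $11 = $363
  Fargo–L: 33 × $4 = $132
  Waco–M: 55 × $11 = $605
Optimal cost = $1673.
Saving = 1970 − 1673 = $297.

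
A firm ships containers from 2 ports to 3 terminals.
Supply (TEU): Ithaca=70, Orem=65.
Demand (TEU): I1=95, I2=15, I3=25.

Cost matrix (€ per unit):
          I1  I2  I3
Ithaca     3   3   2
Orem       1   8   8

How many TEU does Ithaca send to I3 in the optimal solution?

The minimum-cost plan:
  Ithaca→I1: 30 × €3 = €90
  Ithaca→I2: 15 × €3 = €45
  Ithaca→I3: 25 × €2 = €50
  Orem→I1: 65 × €1 = €65
Total cost = €250.
So Ithaca→I3 carries 25 TEU.

25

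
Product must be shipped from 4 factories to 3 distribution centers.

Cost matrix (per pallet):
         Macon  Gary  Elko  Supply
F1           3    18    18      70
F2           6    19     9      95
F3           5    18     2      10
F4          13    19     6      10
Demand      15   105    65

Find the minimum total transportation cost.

An optimal shipping plan:
  F1 to Macon: 15 × 3 = 45
  F1 to Gary: 55 × 18 = 990
  F2 to Gary: 50 × 19 = 950
  F2 to Elko: 45 × 9 = 405
  F3 to Elko: 10 × 2 = 20
  F4 to Elko: 10 × 6 = 60
Total = 45 + 990 + 950 + 405 + 20 + 60 = 2470.

2470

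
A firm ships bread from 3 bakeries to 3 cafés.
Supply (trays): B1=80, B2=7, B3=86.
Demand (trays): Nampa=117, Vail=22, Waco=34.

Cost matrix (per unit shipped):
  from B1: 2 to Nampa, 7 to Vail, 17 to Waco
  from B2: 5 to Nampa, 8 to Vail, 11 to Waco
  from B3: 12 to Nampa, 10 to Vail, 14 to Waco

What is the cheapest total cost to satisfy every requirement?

A cheapest plan:
  B1->Nampa: 80 × 2 = 160
  B2->Nampa: 7 × 5 = 35
  B3->Nampa: 30 × 12 = 360
  B3->Vail: 22 × 10 = 220
  B3->Waco: 34 × 14 = 476
Total = 160 + 35 + 360 + 220 + 476 = 1251.

1251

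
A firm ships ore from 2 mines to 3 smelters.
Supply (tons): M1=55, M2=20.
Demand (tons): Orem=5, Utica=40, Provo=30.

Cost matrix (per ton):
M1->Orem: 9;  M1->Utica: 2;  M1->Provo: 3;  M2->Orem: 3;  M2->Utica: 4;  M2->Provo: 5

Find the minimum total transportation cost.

215

A cheapest plan:
  M1–Utica: 25 × 2 = 50
  M1–Provo: 30 × 3 = 90
  M2–Orem: 5 × 3 = 15
  M2–Utica: 15 × 4 = 60
Total = 50 + 90 + 15 + 60 = 215.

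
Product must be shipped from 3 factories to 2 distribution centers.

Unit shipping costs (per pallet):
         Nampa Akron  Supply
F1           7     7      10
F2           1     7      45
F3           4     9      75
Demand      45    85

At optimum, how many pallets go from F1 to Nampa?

Solving gives:
  F1→Akron: 10 pallets
  F2→Nampa: 45 pallets
  F3→Akron: 75 pallets
Total cost = 790.
The route F1→Nampa is not used.

0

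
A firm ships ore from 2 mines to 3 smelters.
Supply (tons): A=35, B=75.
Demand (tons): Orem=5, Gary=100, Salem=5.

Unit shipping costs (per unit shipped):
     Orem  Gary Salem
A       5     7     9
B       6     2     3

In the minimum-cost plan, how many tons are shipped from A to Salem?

Solving gives:
  A–Orem: 5 × 5 = 25
  A–Gary: 30 × 7 = 210
  B–Gary: 70 × 2 = 140
  B–Salem: 5 × 3 = 15
Total cost = 390.
The route A→Salem is not used.

0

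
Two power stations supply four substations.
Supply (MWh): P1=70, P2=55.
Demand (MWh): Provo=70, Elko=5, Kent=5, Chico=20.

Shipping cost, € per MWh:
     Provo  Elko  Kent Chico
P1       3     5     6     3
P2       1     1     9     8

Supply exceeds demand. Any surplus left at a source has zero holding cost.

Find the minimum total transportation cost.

205

A cheapest plan:
  P1->Provo: 20 MWh
  P1->Kent: 5 MWh
  P1->Chico: 20 MWh
  P2->Provo: 50 MWh
  P2->Elko: 5 MWh
Total cost = €205.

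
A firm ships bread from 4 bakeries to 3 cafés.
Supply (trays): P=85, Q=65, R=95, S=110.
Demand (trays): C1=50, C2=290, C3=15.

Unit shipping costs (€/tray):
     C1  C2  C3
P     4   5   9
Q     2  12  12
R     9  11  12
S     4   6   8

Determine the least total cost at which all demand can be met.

Optimal allocation:
  P to C2: 85 × €5 = €425
  Q to C1: 50 × €2 = €100
  Q to C3: 15 × €12 = €180
  R to C2: 95 × €11 = €1045
  S to C2: 110 × €6 = €660
Total = 425 + 100 + 180 + 1045 + 660 = €2410.
(Supply check: P ships 85; Q ships 65; R ships 95; S ships 110.)

2410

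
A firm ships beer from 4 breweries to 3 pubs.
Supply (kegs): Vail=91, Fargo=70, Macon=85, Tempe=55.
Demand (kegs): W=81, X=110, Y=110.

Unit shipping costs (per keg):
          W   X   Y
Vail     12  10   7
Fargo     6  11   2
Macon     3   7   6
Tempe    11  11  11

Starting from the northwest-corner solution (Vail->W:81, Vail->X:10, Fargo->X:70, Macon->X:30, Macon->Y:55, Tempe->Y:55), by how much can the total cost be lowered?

1181

Current plan cost = 81·12 + 10·10 + 70·11 + 30·7 + 55·6 + 55·11 = 2987.
Optimal plan:
  Vail→X: 51 × 10 = 510
  Vail→Y: 40 × 7 = 280
  Fargo→Y: 70 × 2 = 140
  Macon→W: 81 × 3 = 243
  Macon→X: 4 × 7 = 28
  Tempe→X: 55 × 11 = 605
Optimal cost = 1806.
Saving = 2987 − 1806 = 1181.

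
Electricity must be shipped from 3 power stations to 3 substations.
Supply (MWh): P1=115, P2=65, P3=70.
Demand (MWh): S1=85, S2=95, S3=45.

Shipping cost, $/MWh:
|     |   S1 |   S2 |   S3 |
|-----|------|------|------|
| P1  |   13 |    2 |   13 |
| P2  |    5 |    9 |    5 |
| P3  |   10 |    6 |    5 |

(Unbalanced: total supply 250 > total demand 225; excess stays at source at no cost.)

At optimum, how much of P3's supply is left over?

5

An optimal plan:
  P1–S2: 95 × $2 = $190
  P2–S1: 65 × $5 = $325
  P3–S1: 20 × $10 = $200
  P3–S3: 45 × $5 = $225
Total cost = $940.
P3 ships 65 of its 70, leaving 5.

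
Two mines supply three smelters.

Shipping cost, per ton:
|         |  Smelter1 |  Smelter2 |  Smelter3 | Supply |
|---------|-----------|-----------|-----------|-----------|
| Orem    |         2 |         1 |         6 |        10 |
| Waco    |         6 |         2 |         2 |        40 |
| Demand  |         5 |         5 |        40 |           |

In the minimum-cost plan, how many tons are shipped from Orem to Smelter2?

Solving gives:
  Orem->Smelter1: 5 × 2 = 10
  Orem->Smelter2: 5 × 1 = 5
  Waco->Smelter3: 40 × 2 = 80
Total cost = 95.
So Orem→Smelter2 carries 5 tons.

5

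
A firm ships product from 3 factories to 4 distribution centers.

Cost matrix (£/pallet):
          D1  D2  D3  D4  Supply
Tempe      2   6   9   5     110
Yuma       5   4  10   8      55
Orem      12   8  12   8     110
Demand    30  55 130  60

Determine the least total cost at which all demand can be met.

2080

An optimal shipping plan:
  Tempe to D1: 30 × £2 = £60
  Tempe to D3: 20 × £9 = £180
  Tempe to D4: 60 × £5 = £300
  Yuma to D2: 55 × £4 = £220
  Orem to D3: 110 × £12 = £1320
Total = 60 + 180 + 300 + 220 + 1320 = £2080.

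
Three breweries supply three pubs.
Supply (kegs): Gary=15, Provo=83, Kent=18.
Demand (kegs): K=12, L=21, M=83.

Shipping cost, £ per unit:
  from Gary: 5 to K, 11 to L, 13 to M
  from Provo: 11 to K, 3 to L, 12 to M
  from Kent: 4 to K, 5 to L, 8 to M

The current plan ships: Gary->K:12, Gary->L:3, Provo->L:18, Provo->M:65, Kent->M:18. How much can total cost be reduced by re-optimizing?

21

Current plan cost = 12·5 + 3·11 + 18·3 + 65·12 + 18·8 = £1071.
Optimal plan:
  Gary to K: 12 × £5 = £60
  Gary to M: 3 × £13 = £39
  Provo to L: 21 × £3 = £63
  Provo to M: 62 × £12 = £744
  Kent to M: 18 × £8 = £144
Optimal cost = £1050.
Saving = 1071 − 1050 = £21.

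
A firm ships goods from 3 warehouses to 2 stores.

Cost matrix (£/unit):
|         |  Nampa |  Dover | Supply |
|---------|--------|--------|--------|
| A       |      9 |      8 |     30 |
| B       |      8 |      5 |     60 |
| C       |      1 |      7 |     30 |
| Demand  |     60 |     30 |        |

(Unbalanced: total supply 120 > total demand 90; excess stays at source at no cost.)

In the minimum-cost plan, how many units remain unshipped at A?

30

Minimum-cost shipments:
  B->Nampa: 30 × £8 = £240
  B->Dover: 30 × £5 = £150
  C->Nampa: 30 × £1 = £30
Total cost = £420.
A ships 0 of its 30, leaving 30.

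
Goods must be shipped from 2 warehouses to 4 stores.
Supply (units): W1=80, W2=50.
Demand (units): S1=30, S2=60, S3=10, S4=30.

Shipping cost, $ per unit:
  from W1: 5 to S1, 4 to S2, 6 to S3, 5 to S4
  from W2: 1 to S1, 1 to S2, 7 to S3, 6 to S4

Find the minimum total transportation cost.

420

Optimal allocation:
  W1→S2: 40 × $4 = $160
  W1→S3: 10 × $6 = $60
  W1→S4: 30 × $5 = $150
  W2→S1: 30 × $1 = $30
  W2→S2: 20 × $1 = $20
Total = 160 + 60 + 150 + 30 + 20 = $420.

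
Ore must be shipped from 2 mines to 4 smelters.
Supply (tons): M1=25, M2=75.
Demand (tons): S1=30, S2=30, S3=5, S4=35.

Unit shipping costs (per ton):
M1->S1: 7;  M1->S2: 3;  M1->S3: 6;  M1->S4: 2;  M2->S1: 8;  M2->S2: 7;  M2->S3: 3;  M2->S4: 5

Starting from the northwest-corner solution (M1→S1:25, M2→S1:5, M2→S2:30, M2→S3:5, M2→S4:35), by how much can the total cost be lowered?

Current plan cost = 25·7 + 5·8 + 30·7 + 5·3 + 35·5 = 615.
Optimal plan:
  M1 to S2: 25 tons
  M2 to S1: 30 tons
  M2 to S2: 5 tons
  M2 to S3: 5 tons
  M2 to S4: 35 tons
Optimal cost = 540.
Saving = 615 − 540 = 75.

75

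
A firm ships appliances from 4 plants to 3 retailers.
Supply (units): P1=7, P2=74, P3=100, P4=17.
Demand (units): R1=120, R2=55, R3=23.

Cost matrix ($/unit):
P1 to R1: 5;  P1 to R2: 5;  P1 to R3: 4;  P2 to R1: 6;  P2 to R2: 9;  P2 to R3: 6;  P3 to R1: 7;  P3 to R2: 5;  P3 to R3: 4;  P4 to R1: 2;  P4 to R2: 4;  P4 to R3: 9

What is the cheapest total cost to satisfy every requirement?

1034

A cheapest plan:
  P1–R1: 7 units
  P2–R1: 74 units
  P3–R1: 22 units
  P3–R2: 55 units
  P3–R3: 23 units
  P4–R1: 17 units
Total cost = $1034.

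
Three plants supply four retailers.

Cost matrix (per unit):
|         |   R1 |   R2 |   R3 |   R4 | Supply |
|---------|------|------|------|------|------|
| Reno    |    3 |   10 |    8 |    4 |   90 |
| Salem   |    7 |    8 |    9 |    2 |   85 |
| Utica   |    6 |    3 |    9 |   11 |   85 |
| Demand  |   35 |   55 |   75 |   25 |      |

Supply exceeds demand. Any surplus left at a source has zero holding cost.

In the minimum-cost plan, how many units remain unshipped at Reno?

0

Minimum-cost shipments:
  Reno->R1: 35 units
  Reno->R3: 55 units
  Salem->R4: 25 units
  Utica->R2: 55 units
  Utica->R3: 20 units
Total cost = 940.
Reno ships 90 of its 90, leaving 0.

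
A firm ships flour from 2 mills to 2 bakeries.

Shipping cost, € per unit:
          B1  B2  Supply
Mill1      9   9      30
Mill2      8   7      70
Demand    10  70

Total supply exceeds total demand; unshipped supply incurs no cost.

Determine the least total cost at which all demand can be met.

An optimal shipping plan:
  Mill1→B1: 10 sacks
  Mill2→B2: 70 sacks
Total cost = €580.

580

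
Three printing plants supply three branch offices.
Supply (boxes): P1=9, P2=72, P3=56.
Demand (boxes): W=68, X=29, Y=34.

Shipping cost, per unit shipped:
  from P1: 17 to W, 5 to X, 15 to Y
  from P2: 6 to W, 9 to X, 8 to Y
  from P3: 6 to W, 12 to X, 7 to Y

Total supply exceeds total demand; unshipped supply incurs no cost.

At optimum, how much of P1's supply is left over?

Minimum-cost shipments:
  P1 to X: 9 × 5 = 45
  P2 to W: 52 × 6 = 312
  P2 to X: 20 × 9 = 180
  P3 to W: 16 × 6 = 96
  P3 to Y: 34 × 7 = 238
Total cost = 871.
P1 ships 9 of its 9, leaving 0.

0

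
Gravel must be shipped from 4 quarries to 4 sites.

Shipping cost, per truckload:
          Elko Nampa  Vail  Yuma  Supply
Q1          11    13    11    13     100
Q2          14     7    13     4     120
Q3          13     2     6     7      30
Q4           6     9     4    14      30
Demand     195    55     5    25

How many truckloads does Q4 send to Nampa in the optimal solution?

0

The minimum-cost plan:
  Q1–Elko: 100 × 11 = 1100
  Q2–Elko: 65 × 14 = 910
  Q2–Nampa: 30 × 7 = 210
  Q2–Yuma: 25 × 4 = 100
  Q3–Nampa: 25 × 2 = 50
  Q3–Vail: 5 × 6 = 30
  Q4–Elko: 30 × 6 = 180
Total cost = 2580.
The route Q4→Nampa is not used.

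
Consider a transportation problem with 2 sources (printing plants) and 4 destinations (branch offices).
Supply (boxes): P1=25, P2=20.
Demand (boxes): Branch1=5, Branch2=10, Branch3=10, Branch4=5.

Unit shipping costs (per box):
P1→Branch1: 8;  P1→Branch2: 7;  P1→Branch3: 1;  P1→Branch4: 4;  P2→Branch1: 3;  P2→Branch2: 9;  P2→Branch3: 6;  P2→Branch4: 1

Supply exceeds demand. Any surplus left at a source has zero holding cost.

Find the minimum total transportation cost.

Optimal allocation:
  P1 to Branch2: 10 × 7 = 70
  P1 to Branch3: 10 × 1 = 10
  P2 to Branch1: 5 × 3 = 15
  P2 to Branch4: 5 × 1 = 5
Total = 70 + 10 + 15 + 5 = 100.

100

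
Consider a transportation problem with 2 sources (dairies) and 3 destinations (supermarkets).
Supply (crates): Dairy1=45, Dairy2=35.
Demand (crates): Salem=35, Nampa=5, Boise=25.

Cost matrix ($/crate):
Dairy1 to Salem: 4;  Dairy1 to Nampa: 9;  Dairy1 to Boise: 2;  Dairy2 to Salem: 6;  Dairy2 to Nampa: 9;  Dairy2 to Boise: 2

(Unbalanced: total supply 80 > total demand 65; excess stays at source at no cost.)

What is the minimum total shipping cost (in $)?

235

A cheapest plan:
  Dairy1 to Salem: 35 × $4 = $140
  Dairy1 to Nampa: 5 × $9 = $45
  Dairy1 to Boise: 5 × $2 = $10
  Dairy2 to Boise: 20 × $2 = $40
Total = 140 + 45 + 10 + 40 = $235.
(Supply check: Dairy1 ships 45; Dairy2 ships 20.)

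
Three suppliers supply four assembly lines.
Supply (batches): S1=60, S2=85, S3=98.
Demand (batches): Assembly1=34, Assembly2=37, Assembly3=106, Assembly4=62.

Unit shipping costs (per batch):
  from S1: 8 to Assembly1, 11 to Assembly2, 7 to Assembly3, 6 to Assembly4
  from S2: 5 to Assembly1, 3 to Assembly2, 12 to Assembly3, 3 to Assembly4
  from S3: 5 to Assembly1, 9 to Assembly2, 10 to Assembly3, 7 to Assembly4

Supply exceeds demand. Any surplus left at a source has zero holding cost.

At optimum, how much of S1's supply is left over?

Minimum-cost shipments:
  S1->Assembly3: 60 batches
  S2->Assembly2: 37 batches
  S2->Assembly4: 48 batches
  S3->Assembly1: 34 batches
  S3->Assembly3: 46 batches
  S3->Assembly4: 14 batches
Total cost = 1403.
S1 ships 60 of its 60, leaving 0.

0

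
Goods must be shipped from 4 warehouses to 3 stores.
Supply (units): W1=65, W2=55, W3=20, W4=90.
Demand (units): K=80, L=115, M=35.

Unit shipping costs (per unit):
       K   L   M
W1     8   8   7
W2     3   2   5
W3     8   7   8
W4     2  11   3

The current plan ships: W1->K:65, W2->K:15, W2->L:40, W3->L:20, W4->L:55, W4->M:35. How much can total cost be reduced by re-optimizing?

560

Current plan cost = 65·8 + 15·3 + 40·2 + 20·7 + 55·11 + 35·3 = 1495.
Optimal plan:
  W1->L: 40 × 8 = 320
  W1->M: 25 × 7 = 175
  W2->L: 55 × 2 = 110
  W3->L: 20 × 7 = 140
  W4->K: 80 × 2 = 160
  W4->M: 10 × 3 = 30
Optimal cost = 935.
Saving = 1495 − 935 = 560.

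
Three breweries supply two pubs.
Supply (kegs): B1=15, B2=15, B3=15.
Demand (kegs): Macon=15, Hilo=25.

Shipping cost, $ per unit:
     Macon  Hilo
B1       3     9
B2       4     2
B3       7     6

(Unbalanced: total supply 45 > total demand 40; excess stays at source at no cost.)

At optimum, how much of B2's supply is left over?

An optimal plan:
  B1->Macon: 15 × $3 = $45
  B2->Hilo: 15 × $2 = $30
  B3->Hilo: 10 × $6 = $60
Total cost = $135.
B2 ships 15 of its 15, leaving 0.

0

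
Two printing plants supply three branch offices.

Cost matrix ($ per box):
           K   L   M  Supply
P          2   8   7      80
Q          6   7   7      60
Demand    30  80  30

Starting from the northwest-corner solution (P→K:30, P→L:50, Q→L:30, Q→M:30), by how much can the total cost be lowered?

Current plan cost = 30·2 + 50·8 + 30·7 + 30·7 = $880.
Optimal plan:
  P→K: 30 × $2 = $60
  P→L: 20 × $8 = $160
  P→M: 30 × $7 = $210
  Q→L: 60 × $7 = $420
Optimal cost = $850.
Saving = 880 − 850 = $30.

30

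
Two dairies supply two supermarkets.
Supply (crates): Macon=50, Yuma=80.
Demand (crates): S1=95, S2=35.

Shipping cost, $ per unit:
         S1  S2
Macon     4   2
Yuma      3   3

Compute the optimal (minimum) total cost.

One minimum-cost allocation:
  Macon->S1: 15 × $4 = $60
  Macon->S2: 35 × $2 = $70
  Yuma->S1: 80 × $3 = $240
Total = 60 + 70 + 240 = $370.
(Supply check: Macon ships 50; Yuma ships 80.)

370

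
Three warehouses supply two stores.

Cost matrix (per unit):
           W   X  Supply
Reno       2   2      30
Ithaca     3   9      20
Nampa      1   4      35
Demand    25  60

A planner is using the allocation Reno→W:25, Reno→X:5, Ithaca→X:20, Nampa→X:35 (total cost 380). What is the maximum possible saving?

135

Current plan cost = 25·2 + 5·2 + 20·9 + 35·4 = 380.
Optimal plan:
  Reno→X: 30 × 2 = 60
  Ithaca→W: 20 × 3 = 60
  Nampa→W: 5 × 1 = 5
  Nampa→X: 30 × 4 = 120
Optimal cost = 245.
Saving = 380 − 245 = 135.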